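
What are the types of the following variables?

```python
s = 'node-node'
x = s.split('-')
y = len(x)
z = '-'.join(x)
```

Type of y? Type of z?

len() returns int; str.join() returns str

int, str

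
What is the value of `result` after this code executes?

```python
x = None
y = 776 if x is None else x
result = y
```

x = None; y = 776; result = 776

776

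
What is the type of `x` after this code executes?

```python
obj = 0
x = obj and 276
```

'and' returns first falsy value (0 is int)

int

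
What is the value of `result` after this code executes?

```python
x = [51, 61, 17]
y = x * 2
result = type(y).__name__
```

x is list; y is list; result = 'list'

'list'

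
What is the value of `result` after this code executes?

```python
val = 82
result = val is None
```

val = 82; result = False

False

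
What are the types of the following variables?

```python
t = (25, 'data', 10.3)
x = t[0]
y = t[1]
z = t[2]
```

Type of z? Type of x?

tuple[2] is float; tuple[0] is int

float, int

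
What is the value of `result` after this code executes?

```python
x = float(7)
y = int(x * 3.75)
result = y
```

x = 7.0; y = 26; result = 26

26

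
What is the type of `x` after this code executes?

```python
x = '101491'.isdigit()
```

str.isdigit() returns bool

bool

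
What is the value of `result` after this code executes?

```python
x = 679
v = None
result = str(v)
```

x = 679; v = None; result = 'None'

'None'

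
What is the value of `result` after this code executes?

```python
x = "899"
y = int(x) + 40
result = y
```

x = '899'; y = 939; result = 939

939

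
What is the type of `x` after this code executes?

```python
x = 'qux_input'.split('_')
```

str.split() returns list

list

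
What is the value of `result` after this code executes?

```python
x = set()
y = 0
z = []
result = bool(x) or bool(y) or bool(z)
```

x = set(); y = 0; z = []; result = False

False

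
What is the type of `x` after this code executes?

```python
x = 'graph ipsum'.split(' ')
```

str.split() returns list

list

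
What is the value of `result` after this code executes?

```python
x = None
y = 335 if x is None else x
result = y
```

x = None; y = 335; result = 335

335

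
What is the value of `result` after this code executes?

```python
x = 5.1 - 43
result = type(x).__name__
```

x is float; result = 'float'

'float'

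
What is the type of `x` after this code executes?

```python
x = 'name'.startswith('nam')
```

str.startswith() returns bool

bool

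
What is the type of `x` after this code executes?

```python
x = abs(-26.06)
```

abs() of float returns float

float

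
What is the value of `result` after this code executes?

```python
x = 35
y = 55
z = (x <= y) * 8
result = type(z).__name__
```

x is int; y is int; z is int; result = 'int'

'int'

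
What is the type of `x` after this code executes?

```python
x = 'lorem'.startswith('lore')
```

str.startswith() returns bool

bool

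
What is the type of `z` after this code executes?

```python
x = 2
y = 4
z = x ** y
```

positive int ** positive int = int

int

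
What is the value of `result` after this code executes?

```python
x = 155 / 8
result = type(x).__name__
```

x is float; result = 'float'

'float'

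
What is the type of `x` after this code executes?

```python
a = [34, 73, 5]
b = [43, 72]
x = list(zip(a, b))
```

list(zip()) returns a list of tuples

list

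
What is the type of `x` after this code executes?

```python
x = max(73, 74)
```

max() of ints returns int

int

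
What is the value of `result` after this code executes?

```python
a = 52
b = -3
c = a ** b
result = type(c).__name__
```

a is int; b is int; c is float; result = 'float'

'float'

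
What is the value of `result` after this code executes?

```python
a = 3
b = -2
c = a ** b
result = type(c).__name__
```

a is int; b is int; c is float; result = 'float'

'float'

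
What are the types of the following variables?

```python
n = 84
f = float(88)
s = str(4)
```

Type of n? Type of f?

n is assigned a bare integer (no decimal point), so it is an int; f is assigned the result of calling float(), which returns a float

int, float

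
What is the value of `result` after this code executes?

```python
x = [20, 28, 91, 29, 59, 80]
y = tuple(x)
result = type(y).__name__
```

x is list; y is tuple; result = 'tuple'

'tuple'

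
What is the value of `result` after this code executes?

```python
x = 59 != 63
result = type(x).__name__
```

x is bool; result = 'bool'

'bool'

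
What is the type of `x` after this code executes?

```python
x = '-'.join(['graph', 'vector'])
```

str.join() returns str

str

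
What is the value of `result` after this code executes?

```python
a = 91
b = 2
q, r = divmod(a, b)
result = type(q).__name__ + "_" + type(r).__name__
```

a is int; b is int; q is int; r is int; result = 'int_int'

'int_int'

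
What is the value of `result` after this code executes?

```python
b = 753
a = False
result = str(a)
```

b = 753; a = False; result = 'False'

'False'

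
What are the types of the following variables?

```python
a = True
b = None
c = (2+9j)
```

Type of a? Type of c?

a is assigned the constant True, which has type bool; c is assigned (2+9j), an int plus an imaginary literal (j suffix), which evaluates to complex

bool, complex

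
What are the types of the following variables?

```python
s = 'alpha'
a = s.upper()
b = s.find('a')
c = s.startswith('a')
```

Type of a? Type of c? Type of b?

upper() returns str; startswith() returns bool; find() returns int

str, bool, int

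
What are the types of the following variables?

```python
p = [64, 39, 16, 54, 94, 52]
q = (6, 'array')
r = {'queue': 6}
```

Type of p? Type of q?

p is assigned a list literal (square brackets); q is assigned a tuple (parenthesized, comma-separated values)

list, tuple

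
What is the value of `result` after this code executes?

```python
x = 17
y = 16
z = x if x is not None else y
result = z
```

x = 17; y = 16; z = 17; result = 17

17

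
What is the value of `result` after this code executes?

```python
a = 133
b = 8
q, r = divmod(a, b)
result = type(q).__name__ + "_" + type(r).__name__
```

a is int; b is int; q is int; r is int; result = 'int_int'

'int_int'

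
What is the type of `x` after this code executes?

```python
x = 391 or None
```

'or' returns first truthy value

int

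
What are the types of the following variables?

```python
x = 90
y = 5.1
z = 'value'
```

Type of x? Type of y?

x is assigned a bare integer (no decimal point), so it is an int; y is assigned a number with a decimal point, so it is a float

int, float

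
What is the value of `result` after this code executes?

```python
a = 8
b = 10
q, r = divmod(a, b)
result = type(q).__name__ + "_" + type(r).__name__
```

a is int; b is int; q is int; r is int; result = 'int_int'

'int_int'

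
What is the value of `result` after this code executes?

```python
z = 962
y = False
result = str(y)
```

z = 962; y = False; result = 'False'

'False'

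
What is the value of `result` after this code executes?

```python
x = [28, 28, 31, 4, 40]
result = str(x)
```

x = [28, 28, 31, 4, 40]; result = '[28, 28, 31, 4, 40]'

'[28, 28, 31, 4, 40]'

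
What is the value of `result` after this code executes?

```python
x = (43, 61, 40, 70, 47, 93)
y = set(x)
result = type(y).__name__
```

x is tuple; y is set; result = 'set'

'set'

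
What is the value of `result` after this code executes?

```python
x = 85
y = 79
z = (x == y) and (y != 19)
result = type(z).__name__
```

x is int; y is int; z is bool; result = 'bool'

'bool'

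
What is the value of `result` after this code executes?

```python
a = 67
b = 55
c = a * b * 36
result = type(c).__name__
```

a is int; b is int; c is int; result = 'int'

'int'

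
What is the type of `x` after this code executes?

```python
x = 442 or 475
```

'or' returns first truthy value (int)

int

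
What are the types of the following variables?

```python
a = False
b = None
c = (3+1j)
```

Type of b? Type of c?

b is assigned None, whose type is NoneType; c is assigned (3+1j), an int plus an imaginary literal (j suffix), which evaluates to complex

NoneType, complex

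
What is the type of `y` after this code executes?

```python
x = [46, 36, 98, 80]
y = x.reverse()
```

list.reverse() returns None

NoneType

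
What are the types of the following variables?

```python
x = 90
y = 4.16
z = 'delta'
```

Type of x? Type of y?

x is assigned a bare integer (no decimal point), so it is an int; y is assigned a number with a decimal point, so it is a float

int, float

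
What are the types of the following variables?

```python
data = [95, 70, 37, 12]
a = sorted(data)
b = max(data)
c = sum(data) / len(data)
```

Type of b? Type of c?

max of ints returns int; int / int = float

int, float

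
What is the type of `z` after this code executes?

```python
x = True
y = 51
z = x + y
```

bool + int = int (bool is subclass of int)

int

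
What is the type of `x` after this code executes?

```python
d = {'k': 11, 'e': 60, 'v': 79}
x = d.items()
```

dict.items() returns dict_items view

dict_items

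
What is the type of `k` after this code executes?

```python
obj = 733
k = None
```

None has type NoneType

NoneType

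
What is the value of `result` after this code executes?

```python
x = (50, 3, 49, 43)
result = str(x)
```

x = (50, 3, 49, 43); result = '(50, 3, 49, 43)'

'(50, 3, 49, 43)'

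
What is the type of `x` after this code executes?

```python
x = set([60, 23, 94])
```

set() constructor returns set

set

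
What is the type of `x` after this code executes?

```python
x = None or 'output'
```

'or' with None returns the other truthy value (str)

str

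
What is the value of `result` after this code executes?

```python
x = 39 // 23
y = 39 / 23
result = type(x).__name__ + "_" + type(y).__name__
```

x is int; y is float; result = 'int_float'

'int_float'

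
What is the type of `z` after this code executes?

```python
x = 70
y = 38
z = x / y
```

int / int = float

float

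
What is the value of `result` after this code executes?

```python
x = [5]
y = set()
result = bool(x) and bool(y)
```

x = [5]; y = set(); result = False

False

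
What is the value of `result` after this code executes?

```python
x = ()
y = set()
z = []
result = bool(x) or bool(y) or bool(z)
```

x = (); y = set(); z = []; result = False

False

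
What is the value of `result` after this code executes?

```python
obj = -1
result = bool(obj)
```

obj = -1; result = True

True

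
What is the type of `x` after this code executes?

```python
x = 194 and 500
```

'and' with truthy values returns last operand (int)

int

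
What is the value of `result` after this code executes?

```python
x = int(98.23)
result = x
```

x = 98; result = 98

98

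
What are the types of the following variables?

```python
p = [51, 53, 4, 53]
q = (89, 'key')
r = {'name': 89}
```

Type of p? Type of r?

p is assigned a list literal (square brackets); r is assigned a dict literal ({key: value})

list, dict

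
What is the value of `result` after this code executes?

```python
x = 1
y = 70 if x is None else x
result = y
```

x = 1; y = 1; result = 1

1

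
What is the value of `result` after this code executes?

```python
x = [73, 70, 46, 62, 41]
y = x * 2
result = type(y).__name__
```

x is list; y is list; result = 'list'

'list'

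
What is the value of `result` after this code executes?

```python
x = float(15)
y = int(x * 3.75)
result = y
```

x = 15.0; y = 56; result = 56

56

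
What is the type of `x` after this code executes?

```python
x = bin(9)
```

bin() returns str representation

str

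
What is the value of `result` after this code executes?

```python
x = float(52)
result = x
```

x = 52.0; result = 52.0

52.0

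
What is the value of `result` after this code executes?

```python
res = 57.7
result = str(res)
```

res = 57.7; result = '57.7'

'57.7'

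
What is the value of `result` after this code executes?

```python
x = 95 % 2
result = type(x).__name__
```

x is int; result = 'int'

'int'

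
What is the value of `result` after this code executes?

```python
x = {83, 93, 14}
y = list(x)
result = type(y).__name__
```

x is set; y is list; result = 'list'

'list'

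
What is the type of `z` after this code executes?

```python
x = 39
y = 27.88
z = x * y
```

int * float = float

float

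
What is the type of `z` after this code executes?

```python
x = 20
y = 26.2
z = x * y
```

int * float = float

float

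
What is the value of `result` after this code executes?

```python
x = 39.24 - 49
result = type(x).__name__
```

x is float; result = 'float'

'float'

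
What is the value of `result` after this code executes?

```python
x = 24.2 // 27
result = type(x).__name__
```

x is float; result = 'float'

'float'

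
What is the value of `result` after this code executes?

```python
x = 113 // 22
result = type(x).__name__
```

x is int; result = 'int'

'int'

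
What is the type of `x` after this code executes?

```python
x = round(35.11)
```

round() with no decimal places returns int

int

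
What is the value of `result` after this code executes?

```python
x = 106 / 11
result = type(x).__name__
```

x is float; result = 'float'

'float'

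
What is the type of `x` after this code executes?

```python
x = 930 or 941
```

'or' returns first truthy value (int)

int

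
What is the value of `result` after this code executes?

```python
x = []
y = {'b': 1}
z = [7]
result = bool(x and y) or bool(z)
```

x = []; y = {'b': 1}; z = [7]; result = True

True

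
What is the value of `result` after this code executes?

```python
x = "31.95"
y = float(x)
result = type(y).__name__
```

x is str; y is float; result = 'float'

'float'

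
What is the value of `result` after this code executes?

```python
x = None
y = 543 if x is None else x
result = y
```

x = None; y = 543; result = 543

543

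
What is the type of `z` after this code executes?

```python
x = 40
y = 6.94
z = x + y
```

int + float = float

float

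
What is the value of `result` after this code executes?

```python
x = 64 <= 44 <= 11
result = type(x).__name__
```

x is bool; result = 'bool'

'bool'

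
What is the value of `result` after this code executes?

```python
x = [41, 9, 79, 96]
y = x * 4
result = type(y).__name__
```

x is list; y is list; result = 'list'

'list'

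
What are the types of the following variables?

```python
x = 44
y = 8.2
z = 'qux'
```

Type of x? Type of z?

x is assigned a bare integer (no decimal point), so it is an int; z is assigned a quoted string literal, so it is a str

int, str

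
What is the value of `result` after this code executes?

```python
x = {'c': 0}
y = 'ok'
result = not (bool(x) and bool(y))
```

x = {'c': 0}; y = 'ok'; result = False

False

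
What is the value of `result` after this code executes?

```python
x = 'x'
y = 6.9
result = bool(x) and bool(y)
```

x = 'x'; y = 6.9; result = True

True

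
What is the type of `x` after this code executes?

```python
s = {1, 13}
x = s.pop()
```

Popping from set[int] returns int

int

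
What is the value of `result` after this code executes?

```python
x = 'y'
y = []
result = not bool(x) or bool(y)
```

x = 'y'; y = []; result = False

False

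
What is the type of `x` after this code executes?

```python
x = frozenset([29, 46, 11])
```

frozenset() returns frozenset

frozenset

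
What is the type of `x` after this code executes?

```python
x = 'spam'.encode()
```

str.encode() returns bytes

bytes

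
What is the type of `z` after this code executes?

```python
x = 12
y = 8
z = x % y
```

int % int = int

int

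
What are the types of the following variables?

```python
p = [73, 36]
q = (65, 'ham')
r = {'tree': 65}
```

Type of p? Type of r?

p is assigned a list literal (square brackets); r is assigned a dict literal ({key: value})

list, dict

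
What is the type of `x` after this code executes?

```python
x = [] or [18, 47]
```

'or' returns first truthy value (list)

list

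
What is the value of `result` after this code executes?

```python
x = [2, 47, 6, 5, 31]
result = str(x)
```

x = [2, 47, 6, 5, 31]; result = '[2, 47, 6, 5, 31]'

'[2, 47, 6, 5, 31]'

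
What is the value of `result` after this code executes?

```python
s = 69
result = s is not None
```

s = 69; result = True

True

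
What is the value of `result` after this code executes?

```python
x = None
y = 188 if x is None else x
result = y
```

x = None; y = 188; result = 188

188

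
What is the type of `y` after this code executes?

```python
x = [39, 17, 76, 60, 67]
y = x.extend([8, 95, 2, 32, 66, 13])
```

list.extend() returns None

NoneType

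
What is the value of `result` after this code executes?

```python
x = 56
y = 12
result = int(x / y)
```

x = 56; y = 12; result = 4

4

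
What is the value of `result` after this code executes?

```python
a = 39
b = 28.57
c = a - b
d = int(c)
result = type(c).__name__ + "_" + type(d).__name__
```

a is int; b is float; c is float; d is int; result = 'float_int'

'float_int'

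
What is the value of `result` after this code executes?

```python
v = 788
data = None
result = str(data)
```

v = 788; data = None; result = 'None'

'None'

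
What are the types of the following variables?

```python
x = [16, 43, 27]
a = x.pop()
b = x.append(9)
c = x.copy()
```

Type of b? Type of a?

append() returns None; pop() returns element

NoneType, int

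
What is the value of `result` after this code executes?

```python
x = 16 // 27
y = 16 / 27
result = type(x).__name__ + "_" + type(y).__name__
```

x is int; y is float; result = 'int_float'

'int_float'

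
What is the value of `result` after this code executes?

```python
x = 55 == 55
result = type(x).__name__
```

x is bool; result = 'bool'

'bool'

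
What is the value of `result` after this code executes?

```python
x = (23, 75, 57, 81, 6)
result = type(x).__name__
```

x is tuple; result = 'tuple'

'tuple'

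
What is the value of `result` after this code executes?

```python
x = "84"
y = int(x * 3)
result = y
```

x = '84'; y = 848484; result = 848484

848484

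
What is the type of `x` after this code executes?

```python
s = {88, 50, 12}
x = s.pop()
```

Popping from set[int] returns int

int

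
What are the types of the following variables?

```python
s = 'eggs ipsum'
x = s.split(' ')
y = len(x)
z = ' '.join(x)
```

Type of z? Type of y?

str.join() returns str; len() returns int

str, int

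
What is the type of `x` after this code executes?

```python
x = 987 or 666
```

'or' returns first truthy value (int)

int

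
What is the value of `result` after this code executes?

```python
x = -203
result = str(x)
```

x = -203; result = '-203'

'-203'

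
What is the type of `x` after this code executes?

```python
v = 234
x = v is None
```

'is' comparison returns bool

bool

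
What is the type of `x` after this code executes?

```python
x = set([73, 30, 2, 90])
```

set() constructor returns set

set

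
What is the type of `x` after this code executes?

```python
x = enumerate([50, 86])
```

enumerate() returns an enumerate object

enumerate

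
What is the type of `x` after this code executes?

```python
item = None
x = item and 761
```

'and' returns first falsy value (None)

NoneType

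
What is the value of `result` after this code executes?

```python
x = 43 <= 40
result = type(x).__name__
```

x is bool; result = 'bool'

'bool'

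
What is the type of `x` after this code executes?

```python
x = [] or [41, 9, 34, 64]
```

'or' returns first truthy value (list)

list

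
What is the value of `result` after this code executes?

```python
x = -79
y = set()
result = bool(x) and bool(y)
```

x = -79; y = set(); result = False

False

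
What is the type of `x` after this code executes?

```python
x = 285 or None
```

'or' returns first truthy value

int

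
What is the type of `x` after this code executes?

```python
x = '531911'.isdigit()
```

str.isdigit() returns bool

bool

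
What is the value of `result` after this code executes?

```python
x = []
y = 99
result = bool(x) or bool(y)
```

x = []; y = 99; result = True

True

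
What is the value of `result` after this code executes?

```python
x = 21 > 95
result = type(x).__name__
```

x is bool; result = 'bool'

'bool'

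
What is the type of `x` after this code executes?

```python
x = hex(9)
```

hex() returns str representation

str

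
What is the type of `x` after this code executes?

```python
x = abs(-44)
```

abs() of int returns int

int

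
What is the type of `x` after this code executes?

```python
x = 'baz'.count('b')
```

str.count() returns int

int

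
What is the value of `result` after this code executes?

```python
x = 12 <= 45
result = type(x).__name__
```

x is bool; result = 'bool'

'bool'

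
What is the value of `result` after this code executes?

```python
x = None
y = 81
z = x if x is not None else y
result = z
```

x = None; y = 81; z = 81; result = 81

81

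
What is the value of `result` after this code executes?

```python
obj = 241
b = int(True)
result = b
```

obj = 241; b = 1; result = 1

1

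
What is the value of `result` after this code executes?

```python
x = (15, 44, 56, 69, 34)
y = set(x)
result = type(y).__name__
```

x is tuple; y is set; result = 'set'

'set'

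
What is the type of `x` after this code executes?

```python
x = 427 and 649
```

'and' with truthy values returns last operand (int)

int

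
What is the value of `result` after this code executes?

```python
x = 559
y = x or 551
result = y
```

x = 559; y = 559; result = 559

559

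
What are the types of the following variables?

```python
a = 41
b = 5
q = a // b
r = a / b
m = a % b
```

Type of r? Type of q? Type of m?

/ returns float; // returns int; % of ints returns int

float, int, int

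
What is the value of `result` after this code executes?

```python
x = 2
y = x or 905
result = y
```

x = 2; y = 2; result = 2

2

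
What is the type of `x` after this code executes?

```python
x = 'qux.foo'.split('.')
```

str.split() returns list

list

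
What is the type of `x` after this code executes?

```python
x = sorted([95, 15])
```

sorted() always returns list

list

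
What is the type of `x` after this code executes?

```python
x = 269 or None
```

'or' returns first truthy value

int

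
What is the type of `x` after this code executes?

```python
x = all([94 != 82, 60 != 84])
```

all() returns bool

bool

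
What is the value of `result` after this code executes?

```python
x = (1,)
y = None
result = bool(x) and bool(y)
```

x = (1,); y = None; result = False

False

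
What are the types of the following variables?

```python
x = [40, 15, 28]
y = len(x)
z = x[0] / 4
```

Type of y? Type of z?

len() returns int; int / int = float

int, float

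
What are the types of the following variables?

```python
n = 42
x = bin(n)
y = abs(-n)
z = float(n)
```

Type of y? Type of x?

abs() of int returns int; bin() returns str

int, str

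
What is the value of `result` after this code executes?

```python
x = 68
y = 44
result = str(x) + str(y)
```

x = 68; y = 44; result = '6844'

'6844'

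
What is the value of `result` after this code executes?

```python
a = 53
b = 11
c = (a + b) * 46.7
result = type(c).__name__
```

a is int; b is int; c is float; result = 'float'

'float'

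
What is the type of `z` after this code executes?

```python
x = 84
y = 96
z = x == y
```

Equality comparison returns bool

bool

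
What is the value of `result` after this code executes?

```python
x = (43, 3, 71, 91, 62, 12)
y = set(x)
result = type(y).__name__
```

x is tuple; y is set; result = 'set'

'set'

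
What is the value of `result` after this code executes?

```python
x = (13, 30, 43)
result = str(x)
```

x = (13, 30, 43); result = '(13, 30, 43)'

'(13, 30, 43)'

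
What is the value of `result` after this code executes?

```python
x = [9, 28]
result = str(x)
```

x = [9, 28]; result = '[9, 28]'

'[9, 28]'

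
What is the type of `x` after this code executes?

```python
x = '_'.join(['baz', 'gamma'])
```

str.join() returns str

str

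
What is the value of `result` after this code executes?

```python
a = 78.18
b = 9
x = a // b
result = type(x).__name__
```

a is float; b is int; x is float; result = 'float'

'float'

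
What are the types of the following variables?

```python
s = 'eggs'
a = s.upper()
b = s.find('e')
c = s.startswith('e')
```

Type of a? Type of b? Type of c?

upper() returns str; find() returns int; startswith() returns bool

str, int, bool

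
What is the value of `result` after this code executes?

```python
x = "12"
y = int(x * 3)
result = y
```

x = '12'; y = 121212; result = 121212

121212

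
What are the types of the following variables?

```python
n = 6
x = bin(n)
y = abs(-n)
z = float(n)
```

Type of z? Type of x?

float() returns float; bin() returns str

float, str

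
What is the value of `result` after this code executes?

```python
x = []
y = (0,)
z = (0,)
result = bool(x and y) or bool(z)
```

x = []; y = (0,); z = (0,); result = True

True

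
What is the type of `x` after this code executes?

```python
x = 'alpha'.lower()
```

str.lower() returns str

str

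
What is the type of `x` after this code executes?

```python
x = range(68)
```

range() returns a range object

range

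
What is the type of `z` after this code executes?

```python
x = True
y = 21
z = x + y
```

bool + int = int (bool is subclass of int)

int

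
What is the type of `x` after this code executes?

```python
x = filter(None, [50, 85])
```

filter() returns a filter object

filter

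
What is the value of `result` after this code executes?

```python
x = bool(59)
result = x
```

x = True; result = True

True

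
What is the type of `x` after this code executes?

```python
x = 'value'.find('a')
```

str.find() returns int index

int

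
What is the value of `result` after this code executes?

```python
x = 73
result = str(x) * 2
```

x = 73; result = '7373'

'7373'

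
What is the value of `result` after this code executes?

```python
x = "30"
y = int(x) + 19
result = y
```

x = '30'; y = 49; result = 49

49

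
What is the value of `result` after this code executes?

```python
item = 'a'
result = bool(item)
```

item = 'a'; result = True

True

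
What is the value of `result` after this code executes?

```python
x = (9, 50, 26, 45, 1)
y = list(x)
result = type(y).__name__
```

x is tuple; y is list; result = 'list'

'list'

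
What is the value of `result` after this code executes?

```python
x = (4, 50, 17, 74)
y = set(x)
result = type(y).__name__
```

x is tuple; y is set; result = 'set'

'set'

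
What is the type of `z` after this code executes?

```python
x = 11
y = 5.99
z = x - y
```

int - float = float

float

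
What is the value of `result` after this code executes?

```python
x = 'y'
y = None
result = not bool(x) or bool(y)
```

x = 'y'; y = None; result = False

False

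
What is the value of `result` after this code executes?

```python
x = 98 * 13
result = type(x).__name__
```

x is int; result = 'int'

'int'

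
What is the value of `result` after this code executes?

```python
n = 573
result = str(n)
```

n = 573; result = '573'

'573'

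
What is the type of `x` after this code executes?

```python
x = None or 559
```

'or' with None returns the other truthy value

int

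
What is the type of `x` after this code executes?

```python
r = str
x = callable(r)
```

callable() returns bool

bool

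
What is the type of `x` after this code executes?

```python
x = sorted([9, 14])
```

sorted() always returns list

list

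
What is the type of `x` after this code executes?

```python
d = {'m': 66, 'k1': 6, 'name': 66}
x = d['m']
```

Accessing dict[str, int] with str key returns int

int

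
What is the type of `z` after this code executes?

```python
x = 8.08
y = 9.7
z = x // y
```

float // float = float

float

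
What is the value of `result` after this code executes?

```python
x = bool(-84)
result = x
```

x = True; result = True

True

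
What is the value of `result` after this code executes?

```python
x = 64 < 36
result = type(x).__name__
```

x is bool; result = 'bool'

'bool'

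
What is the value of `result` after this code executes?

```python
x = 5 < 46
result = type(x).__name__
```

x is bool; result = 'bool'

'bool'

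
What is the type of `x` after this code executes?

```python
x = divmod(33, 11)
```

divmod() returns tuple of (quotient, remainder)

tuple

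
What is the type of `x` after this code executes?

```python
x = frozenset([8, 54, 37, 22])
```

frozenset() returns frozenset

frozenset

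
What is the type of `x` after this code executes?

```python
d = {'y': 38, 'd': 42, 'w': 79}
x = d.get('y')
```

dict.get() returns value type when found

int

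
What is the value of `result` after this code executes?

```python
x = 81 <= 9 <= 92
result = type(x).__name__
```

x is bool; result = 'bool'

'bool'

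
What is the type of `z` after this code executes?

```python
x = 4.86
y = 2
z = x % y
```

float % int = float

float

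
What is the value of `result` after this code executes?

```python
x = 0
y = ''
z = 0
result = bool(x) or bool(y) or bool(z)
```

x = 0; y = ''; z = 0; result = False

False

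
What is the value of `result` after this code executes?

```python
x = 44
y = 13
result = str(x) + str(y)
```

x = 44; y = 13; result = '4413'

'4413'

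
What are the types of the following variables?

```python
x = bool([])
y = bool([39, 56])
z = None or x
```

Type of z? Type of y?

None or bool returns the bool; bool() returns bool

bool, bool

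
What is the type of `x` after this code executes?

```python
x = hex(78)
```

hex() returns str representation

str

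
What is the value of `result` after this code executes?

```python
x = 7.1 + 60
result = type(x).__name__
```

x is float; result = 'float'

'float'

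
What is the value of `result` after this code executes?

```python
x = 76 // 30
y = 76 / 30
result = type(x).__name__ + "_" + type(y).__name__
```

x is int; y is float; result = 'int_float'

'int_float'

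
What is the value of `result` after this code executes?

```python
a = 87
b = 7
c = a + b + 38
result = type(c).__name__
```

a is int; b is int; c is int; result = 'int'

'int'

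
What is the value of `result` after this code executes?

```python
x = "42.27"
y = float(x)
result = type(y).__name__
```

x is str; y is float; result = 'float'

'float'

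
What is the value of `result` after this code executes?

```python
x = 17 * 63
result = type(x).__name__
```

x is int; result = 'int'

'int'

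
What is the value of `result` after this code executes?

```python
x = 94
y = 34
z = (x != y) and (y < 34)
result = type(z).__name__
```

x is int; y is int; z is bool; result = 'bool'

'bool'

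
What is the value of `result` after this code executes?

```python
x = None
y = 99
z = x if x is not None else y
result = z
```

x = None; y = 99; z = 99; result = 99

99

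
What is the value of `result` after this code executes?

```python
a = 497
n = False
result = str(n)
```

a = 497; n = False; result = 'False'

'False'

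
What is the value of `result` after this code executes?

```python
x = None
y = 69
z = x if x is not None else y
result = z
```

x = None; y = 69; z = 69; result = 69

69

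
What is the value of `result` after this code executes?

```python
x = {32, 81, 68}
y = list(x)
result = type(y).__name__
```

x is set; y is list; result = 'list'

'list'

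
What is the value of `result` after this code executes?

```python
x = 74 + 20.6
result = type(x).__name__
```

x is float; result = 'float'

'float'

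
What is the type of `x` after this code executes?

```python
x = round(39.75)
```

round() with no decimal places returns int

int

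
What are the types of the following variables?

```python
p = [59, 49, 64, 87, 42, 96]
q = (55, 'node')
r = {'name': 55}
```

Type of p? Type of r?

p is assigned a list literal (square brackets); r is assigned a dict literal ({key: value})

list, dict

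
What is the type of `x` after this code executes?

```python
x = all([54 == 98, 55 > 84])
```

all() returns bool

bool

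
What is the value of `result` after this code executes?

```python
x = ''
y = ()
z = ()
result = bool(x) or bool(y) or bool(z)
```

x = ''; y = (); z = (); result = False

False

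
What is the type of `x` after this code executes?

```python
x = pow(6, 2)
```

pow(int, int) returns int

int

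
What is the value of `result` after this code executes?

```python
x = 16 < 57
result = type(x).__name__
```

x is bool; result = 'bool'

'bool'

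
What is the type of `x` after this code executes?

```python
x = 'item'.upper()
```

str.upper() returns str

str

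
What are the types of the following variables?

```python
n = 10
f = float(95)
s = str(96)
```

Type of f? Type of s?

f is assigned the result of calling float(), which returns a float; s is assigned the result of calling str(), which returns a str

float, str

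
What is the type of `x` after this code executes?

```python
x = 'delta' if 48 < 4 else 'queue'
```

Both branches of conditional are str

str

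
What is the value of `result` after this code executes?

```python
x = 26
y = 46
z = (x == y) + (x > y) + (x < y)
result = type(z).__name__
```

x is int; y is int; z is int; result = 'int'

'int'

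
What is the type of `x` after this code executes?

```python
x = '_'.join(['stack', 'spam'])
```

str.join() returns str

str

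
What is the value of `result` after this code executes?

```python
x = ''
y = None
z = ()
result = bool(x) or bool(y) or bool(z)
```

x = ''; y = None; z = (); result = False

False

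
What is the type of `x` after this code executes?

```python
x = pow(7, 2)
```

pow(int, int) returns int

int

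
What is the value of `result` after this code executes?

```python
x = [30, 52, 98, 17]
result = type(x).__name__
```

x is list; result = 'list'

'list'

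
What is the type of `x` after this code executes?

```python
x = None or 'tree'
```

'or' with None returns the other truthy value (str)

str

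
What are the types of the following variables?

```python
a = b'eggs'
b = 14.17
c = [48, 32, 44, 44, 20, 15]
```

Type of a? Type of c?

a is assigned a bytes literal (b'...' prefix); c is assigned a list literal (square brackets)

bytes, list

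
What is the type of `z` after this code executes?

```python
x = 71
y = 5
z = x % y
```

int % int = int

int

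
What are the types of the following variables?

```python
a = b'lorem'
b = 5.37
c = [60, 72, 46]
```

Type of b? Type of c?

b is assigned a number with a decimal point, so it is a float; c is assigned a list literal (square brackets)

float, list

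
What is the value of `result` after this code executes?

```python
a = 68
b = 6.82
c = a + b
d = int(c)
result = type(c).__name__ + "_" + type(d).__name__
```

a is int; b is float; c is float; d is int; result = 'float_int'

'float_int'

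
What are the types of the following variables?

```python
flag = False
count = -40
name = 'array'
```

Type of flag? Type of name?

flag is assigned the constant False, which has type bool; name is assigned a quoted string literal, so it is a str

bool, str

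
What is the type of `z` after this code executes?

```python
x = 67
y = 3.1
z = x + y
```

int + float = float

float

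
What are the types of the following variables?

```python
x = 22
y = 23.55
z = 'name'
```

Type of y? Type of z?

y is assigned a number with a decimal point, so it is a float; z is assigned a quoted string literal, so it is a str

float, str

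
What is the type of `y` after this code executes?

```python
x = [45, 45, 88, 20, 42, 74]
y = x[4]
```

Indexing list[int] returns int

int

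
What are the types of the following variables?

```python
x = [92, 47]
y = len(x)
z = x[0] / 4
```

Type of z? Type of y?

int / int = float; len() returns int

float, int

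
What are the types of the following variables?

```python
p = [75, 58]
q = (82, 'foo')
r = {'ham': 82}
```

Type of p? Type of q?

p is assigned a list literal (square brackets); q is assigned a tuple (parenthesized, comma-separated values)

list, tuple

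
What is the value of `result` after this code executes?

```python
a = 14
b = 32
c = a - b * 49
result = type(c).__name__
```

a is int; b is int; c is int; result = 'int'

'int'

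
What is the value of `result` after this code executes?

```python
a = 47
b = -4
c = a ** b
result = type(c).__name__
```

a is int; b is int; c is float; result = 'float'

'float'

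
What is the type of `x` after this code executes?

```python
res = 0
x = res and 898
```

'and' returns first falsy value (0 is int)

int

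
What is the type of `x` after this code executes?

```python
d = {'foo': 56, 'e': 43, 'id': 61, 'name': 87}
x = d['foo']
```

Accessing dict[str, int] with str key returns int

int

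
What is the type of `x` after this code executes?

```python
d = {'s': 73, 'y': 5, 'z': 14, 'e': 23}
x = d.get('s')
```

dict.get() returns value type when found

int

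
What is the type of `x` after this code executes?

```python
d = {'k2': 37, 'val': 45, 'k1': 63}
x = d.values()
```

.values() returns dict_values view

dict_values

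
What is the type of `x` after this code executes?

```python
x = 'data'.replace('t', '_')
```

str.replace() returns str

str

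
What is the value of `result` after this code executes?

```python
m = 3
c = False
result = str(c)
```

m = 3; c = False; result = 'False'

'False'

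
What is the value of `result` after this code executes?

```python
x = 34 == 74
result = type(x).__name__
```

x is bool; result = 'bool'

'bool'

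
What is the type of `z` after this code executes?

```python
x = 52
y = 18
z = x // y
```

int // int = int

int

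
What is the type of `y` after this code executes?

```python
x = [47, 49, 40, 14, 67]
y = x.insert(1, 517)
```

list.insert() returns None

NoneType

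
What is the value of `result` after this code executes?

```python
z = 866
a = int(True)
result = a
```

z = 866; a = 1; result = 1

1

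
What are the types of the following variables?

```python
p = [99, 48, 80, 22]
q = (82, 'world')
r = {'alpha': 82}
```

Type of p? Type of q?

p is assigned a list literal (square brackets); q is assigned a tuple (parenthesized, comma-separated values)

list, tuple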